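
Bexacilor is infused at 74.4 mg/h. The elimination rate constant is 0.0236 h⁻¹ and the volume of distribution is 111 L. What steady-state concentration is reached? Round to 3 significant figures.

28.4 mg/L

CL = k · V = 0.0236 × 111 = 2.620 L/h
Css = rate / CL = 74.4 / 2.620 ≈ 28.4 mg/L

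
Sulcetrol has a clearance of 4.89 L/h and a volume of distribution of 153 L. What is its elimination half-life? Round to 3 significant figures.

21.7 hours

k = CL / V = 4.89 / 153 = 0.03196 h⁻¹
t½ = ln 2 / k = ln 2 / 0.03196 ≈ 21.7 hours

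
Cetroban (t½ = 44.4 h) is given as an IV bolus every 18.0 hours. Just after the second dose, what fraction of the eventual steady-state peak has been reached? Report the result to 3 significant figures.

k = ln 2 / 44.4 = 0.01561 h⁻¹
f_n = 1 − e^(−nkτ) = 1 − e^(−2 × 0.01561 × 18.0) = 1 − e^(−0.5620) = 1 − 0.5701 ≈ 0.430

0.430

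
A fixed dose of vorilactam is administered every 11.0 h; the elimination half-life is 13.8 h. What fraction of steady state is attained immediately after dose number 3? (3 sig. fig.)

k = ln 2 / 13.8 = 0.05023 h⁻¹
f_n = 1 − e^(−nkτ) = 1 − e^(−3 × 0.05023 × 11.0) = 1 − e^(−1.658) = 1 − 0.1906 ≈ 0.809

0.809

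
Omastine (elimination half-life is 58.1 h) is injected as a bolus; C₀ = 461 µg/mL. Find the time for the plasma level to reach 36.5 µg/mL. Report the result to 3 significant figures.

k = ln 2 / 58.1 = 0.01193 h⁻¹
C(t) = C₀ e^(−kt)  ⇒  t = ln(C₀/C) / k
t = ln(461/36.5) / 0.01193 = 2.536 / 0.01193 ≈ 213 hours

213 hours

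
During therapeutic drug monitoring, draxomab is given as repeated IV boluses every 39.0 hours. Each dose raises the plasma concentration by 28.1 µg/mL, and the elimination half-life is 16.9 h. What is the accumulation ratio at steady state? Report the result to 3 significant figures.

1.25

k = ln 2 / 16.9 = 0.04101 h⁻¹
Fraction remaining after one interval: e^(−kτ) = e^(−0.04101 × 39.0) = 0.2020
R = 1 / (1 − 0.2020) = 1 / 0.7980 ≈ 1.25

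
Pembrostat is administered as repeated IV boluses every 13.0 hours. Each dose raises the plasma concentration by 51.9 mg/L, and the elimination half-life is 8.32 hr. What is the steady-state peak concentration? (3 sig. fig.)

k = ln 2 / 8.32 = 0.08331 hr⁻¹
Fraction remaining after one interval: e^(−kτ) = e^(−0.08331 × 13.0) = 0.3386
R = 1 / (1 − 0.3386) = 1.512
Css,max = 51.9 × 1.512 ≈ 78.5 mg/L

78.5 mg/L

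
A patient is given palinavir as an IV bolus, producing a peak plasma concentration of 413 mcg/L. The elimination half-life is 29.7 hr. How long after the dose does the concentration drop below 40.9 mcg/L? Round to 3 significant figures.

99.1 hours

k = ln 2 / 29.7 = 0.02334 hr⁻¹
C(t) = C₀ e^(−kt)  ⇒  t = ln(C₀/C) / k
t = ln(413/40.9) / 0.02334 = 2.312 / 0.02334 ≈ 99.1 hours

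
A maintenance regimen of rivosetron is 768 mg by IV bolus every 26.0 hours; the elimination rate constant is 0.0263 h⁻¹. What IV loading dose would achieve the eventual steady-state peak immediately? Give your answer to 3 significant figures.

Accumulation ratio R = 1 / (1 − e^(−kτ)) = 1 / (1 − e^(−0.02630×26.0)) = 1 / (1 − 0.5047) = 2.019
Loading dose = maintenance dose × R = 768 × 2.019 ≈ 1550 mg

1550 mg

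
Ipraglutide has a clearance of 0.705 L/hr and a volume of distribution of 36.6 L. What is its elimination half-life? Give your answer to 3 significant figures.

k = CL / V = 0.705 / 36.6 = 0.01926 hr⁻¹
t½ = ln 2 / k = ln 2 / 0.01926 ≈ 36.0 hours

36.0 hours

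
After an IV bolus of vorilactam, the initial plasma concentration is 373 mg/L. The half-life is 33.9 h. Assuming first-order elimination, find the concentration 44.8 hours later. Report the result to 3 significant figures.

149 mg/L

k = ln 2 / 33.9 = 0.02045 h⁻¹
C(t) = C₀ e^(−kt) = 373 × e^(−0.02045 × 44.8) = 373 × e^(−0.9160) = 373 × 0.4001 ≈ 149 mg/L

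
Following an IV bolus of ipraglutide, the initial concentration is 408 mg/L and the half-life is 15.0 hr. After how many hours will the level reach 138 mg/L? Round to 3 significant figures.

k = ln 2 / 15.0 = 0.04621 hr⁻¹
C(t) = C₀ e^(−kt)  ⇒  t = ln(C₀/C) / k
t = ln(408/138) / 0.04621 = 1.084 / 0.04621 ≈ 23.5 hours

23.5 hours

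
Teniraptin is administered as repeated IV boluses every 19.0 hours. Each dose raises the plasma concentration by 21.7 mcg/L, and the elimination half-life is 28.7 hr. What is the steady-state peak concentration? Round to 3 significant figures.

59.0 mcg/L

k = ln 2 / 28.7 = 0.02415 hr⁻¹
Fraction remaining after one interval: e^(−kτ) = e^(−0.02415 × 19.0) = 0.6320
R = 1 / (1 − 0.6320) = 2.717
Css,max = 21.7 × 2.717 ≈ 59.0 mcg/L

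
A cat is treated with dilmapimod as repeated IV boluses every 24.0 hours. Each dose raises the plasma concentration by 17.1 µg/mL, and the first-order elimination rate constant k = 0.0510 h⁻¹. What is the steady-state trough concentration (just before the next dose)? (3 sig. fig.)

7.12 µg/mL

Fraction remaining after one interval: e^(−kτ) = e^(−0.05100 × 24.0) = 0.2941
R = 1 / (1 − 0.2941) = 1.417
Css,max = 17.1 × 1.417 = 24.22 µg/mL
Css,min = Css,max × e^(−kτ) = 24.22 × 0.2941 ≈ 7.12 µg/mL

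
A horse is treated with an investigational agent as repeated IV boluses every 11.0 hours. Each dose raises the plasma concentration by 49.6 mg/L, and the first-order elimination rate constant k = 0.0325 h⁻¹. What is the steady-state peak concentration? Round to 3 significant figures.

Fraction remaining after one interval: e^(−kτ) = e^(−0.03250 × 11.0) = 0.6994
R = 1 / (1 − 0.6994) = 3.327
Css,max = 49.6 × 3.327 ≈ 165 mg/L

165 mg/L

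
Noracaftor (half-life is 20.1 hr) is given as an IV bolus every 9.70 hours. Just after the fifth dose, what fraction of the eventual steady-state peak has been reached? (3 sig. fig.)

0.812

k = ln 2 / 20.1 = 0.03448 hr⁻¹
f_n = 1 − e^(−nkτ) = 1 − e^(−5 × 0.03448 × 9.70) = 1 − e^(−1.673) = 1 − 0.1878 ≈ 0.812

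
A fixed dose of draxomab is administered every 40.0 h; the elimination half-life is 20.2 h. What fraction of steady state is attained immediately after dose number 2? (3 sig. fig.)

0.936

k = ln 2 / 20.2 = 0.03431 h⁻¹
f_n = 1 − e^(−nkτ) = 1 − e^(−2 × 0.03431 × 40.0) = 1 − e^(−2.745) = 1 − 0.06424 ≈ 0.936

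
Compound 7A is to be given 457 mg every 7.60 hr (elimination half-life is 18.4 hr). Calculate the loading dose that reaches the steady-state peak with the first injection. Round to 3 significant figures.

1840 mg

k = ln 2 / 18.4 = 0.03767 hr⁻¹
Accumulation ratio R = 1 / (1 − e^(−kτ)) = 1 / (1 − e^(−0.03767×7.60)) = 1 / (1 − 0.7510) = 4.017
Loading dose = maintenance dose × R = 457 × 4.017 ≈ 1840 mg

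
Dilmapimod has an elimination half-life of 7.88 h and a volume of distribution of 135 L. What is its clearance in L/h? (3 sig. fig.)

11.9 L/h

k = ln 2 / t½ = ln 2 / 7.88 = 0.08796 h⁻¹
CL = k · V = 0.08796 × 135 ≈ 11.9 L/h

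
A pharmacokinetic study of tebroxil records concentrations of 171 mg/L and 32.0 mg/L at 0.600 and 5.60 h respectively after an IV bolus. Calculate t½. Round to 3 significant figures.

k = ln(C₁/C₂) / (t₂ − t₁) = ln(171/32.0) / (5.60 − 0.600)
  = 1.676 / 5.000 = 0.3352 h⁻¹
t½ = ln 2 / k = ln 2 / 0.3352 ≈ 2.07 hours

2.07 hours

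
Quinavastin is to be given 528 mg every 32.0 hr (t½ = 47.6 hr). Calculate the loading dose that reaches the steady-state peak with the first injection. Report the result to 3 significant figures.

1420 mg

k = ln 2 / 47.6 = 0.01456 hr⁻¹
Accumulation ratio R = 1 / (1 − e^(−kτ)) = 1 / (1 − e^(−0.01456×32.0)) = 1 / (1 − 0.6275) = 2.685
Loading dose = maintenance dose × R = 528 × 2.685 ≈ 1420 mg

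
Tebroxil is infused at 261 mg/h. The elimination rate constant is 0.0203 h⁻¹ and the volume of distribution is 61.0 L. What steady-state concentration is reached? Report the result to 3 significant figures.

211 µg/mL

CL = k · V = 0.0203 × 61.0 = 1.238 L/h
Css = rate / CL = 261 / 1.238 ≈ 211 µg/mL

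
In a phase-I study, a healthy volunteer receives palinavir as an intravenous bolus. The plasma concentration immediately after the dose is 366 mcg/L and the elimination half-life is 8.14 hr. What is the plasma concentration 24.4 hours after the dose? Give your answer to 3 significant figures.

k = ln 2 / 8.14 = 0.08515 hr⁻¹
C(t) = C₀ e^(−kt) = 366 × e^(−0.08515 × 24.4) = 366 × e^(−2.078) = 366 × 0.1252 ≈ 45.8 mcg/L

45.8 mcg/L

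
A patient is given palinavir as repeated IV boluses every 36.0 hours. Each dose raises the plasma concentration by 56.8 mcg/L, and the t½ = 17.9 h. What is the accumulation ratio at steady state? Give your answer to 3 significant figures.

k = ln 2 / 17.9 = 0.03872 h⁻¹
Fraction remaining after one interval: e^(−kτ) = e^(−0.03872 × 36.0) = 0.2481
R = 1 / (1 − 0.2481) = 1 / 0.7519 ≈ 1.33

1.33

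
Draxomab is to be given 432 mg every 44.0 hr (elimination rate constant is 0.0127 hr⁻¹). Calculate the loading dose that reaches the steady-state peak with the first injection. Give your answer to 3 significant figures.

Accumulation ratio R = 1 / (1 − e^(−kτ)) = 1 / (1 − e^(−0.01270×44.0)) = 1 / (1 − 0.5719) = 2.336
Loading dose = maintenance dose × R = 432 × 2.336 ≈ 1010 mg

1010 mg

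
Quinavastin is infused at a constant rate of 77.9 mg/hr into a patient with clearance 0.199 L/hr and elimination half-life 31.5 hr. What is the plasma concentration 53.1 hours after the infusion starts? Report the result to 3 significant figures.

270 mg/L

Css = rate / CL = 77.9 / 0.199 = 391.5 mg/L
k = ln 2 / 31.5 = 0.02200 hr⁻¹
C(t) = Css (1 − e^(−kt)) = 391.5 × (1 − e^(−1.168)) = 391.5 × 0.6892 ≈ 270 mg/L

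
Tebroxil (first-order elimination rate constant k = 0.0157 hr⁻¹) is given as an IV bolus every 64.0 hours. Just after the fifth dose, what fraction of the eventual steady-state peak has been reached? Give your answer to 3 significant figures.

f_n = 1 − e^(−nkτ) = 1 − e^(−5 × 0.01570 × 64.0) = 1 − e^(−5.024) = 1 − 0.006578 ≈ 0.993

0.993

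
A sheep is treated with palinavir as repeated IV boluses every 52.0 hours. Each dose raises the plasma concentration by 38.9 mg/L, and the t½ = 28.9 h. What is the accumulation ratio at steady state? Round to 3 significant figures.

1.40

k = ln 2 / 28.9 = 0.02398 h⁻¹
Fraction remaining after one interval: e^(−kτ) = e^(−0.02398 × 52.0) = 0.2873
R = 1 / (1 − 0.2873) = 1 / 0.7127 ≈ 1.40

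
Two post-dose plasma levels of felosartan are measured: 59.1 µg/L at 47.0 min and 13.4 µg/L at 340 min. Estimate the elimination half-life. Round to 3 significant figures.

137 minutes

k = ln(C₁/C₂) / (t₂ − t₁) = ln(59.1/13.4) / (340 − 47.0)
  = 1.484 / 293.0 = 0.005065 min⁻¹
t½ = ln 2 / k = ln 2 / 0.005065 ≈ 137 minutes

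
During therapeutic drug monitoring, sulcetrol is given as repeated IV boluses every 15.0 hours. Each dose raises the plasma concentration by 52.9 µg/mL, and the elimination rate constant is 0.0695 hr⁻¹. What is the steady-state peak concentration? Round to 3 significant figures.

81.7 µg/mL

Fraction remaining after one interval: e^(−kτ) = e^(−0.06950 × 15.0) = 0.3526
R = 1 / (1 − 0.3526) = 1.545
Css,max = 52.9 × 1.545 ≈ 81.7 µg/mL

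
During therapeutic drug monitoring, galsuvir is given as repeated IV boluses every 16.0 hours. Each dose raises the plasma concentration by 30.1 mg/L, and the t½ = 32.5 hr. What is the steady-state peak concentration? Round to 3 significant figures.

k = ln 2 / 32.5 = 0.02133 hr⁻¹
Fraction remaining after one interval: e^(−kτ) = e^(−0.02133 × 16.0) = 0.7109
R = 1 / (1 − 0.7109) = 3.459
Css,max = 30.1 × 3.459 ≈ 104 mg/L

104 mg/L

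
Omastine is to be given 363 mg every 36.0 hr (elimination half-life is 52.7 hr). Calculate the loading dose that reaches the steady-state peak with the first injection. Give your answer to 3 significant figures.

k = ln 2 / 52.7 = 0.01315 hr⁻¹
Accumulation ratio R = 1 / (1 − e^(−kτ)) = 1 / (1 − e^(−0.01315×36.0)) = 1 / (1 − 0.6228) = 2.651
Loading dose = maintenance dose × R = 363 × 2.651 ≈ 962 mg

962 mg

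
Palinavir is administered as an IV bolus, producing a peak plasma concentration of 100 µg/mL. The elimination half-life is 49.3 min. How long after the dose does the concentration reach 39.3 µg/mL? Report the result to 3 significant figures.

66.4 minutes

k = ln 2 / 49.3 = 0.01406 min⁻¹
C(t) = C₀ e^(−kt)  ⇒  t = ln(C₀/C) / k
t = ln(100/39.3) / 0.01406 = 0.9339 / 0.01406 ≈ 66.4 minutes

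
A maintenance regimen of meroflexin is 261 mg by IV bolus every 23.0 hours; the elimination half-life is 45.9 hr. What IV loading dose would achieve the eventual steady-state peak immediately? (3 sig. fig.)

k = ln 2 / 45.9 = 0.01510 hr⁻¹
Accumulation ratio R = 1 / (1 − e^(−kτ)) = 1 / (1 − e^(−0.01510×23.0)) = 1 / (1 − 0.7066) = 3.408
Loading dose = maintenance dose × R = 261 × 3.408 ≈ 889 mg

889 mg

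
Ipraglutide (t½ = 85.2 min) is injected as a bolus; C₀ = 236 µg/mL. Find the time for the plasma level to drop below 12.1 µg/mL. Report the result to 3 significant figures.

365 minutes

k = ln 2 / 85.2 = 0.008136 min⁻¹
C(t) = C₀ e^(−kt)  ⇒  t = ln(C₀/C) / k
t = ln(236/12.1) / 0.008136 = 2.971 / 0.008136 ≈ 365 minutes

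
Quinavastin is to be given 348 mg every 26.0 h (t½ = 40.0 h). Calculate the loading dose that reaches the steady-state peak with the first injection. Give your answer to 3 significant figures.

k = ln 2 / 40.0 = 0.01733 h⁻¹
Accumulation ratio R = 1 / (1 − e^(−kτ)) = 1 / (1 − e^(−0.01733×26.0)) = 1 / (1 − 0.6373) = 2.757
Loading dose = maintenance dose × R = 348 × 2.757 ≈ 959 mg

959 mg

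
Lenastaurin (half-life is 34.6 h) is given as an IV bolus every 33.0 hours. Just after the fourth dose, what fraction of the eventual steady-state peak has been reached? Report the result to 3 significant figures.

0.929

k = ln 2 / 34.6 = 0.02003 h⁻¹
f_n = 1 − e^(−nkτ) = 1 − e^(−4 × 0.02003 × 33.0) = 1 − e^(−2.644) = 1 − 0.07105 ≈ 0.929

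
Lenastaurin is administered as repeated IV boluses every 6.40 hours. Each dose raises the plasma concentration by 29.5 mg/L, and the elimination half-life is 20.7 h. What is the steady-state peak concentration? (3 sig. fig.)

153 mg/L

k = ln 2 / 20.7 = 0.03349 h⁻¹
Fraction remaining after one interval: e^(−kτ) = e^(−0.03349 × 6.40) = 0.8071
R = 1 / (1 − 0.8071) = 5.184
Css,max = 29.5 × 5.184 ≈ 153 mg/L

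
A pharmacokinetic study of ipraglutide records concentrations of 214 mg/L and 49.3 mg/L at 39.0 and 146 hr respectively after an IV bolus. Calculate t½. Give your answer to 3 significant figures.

50.5 hours

k = ln(C₁/C₂) / (t₂ − t₁) = ln(214/49.3) / (146 − 39.0)
  = 1.468 / 107.0 = 0.01372 hr⁻¹
t½ = ln 2 / k = ln 2 / 0.01372 ≈ 50.5 hours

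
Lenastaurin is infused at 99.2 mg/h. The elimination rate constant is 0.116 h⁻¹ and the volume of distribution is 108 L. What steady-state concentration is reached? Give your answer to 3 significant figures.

CL = k · V = 0.116 × 108 = 12.53 L/h
Css = rate / CL = 99.2 / 12.53 ≈ 7.92 µg/mL

7.92 µg/mL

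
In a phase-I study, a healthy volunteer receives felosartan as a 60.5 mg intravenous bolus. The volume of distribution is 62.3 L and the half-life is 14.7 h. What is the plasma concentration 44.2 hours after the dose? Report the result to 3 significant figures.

C₀ = dose / V = 60.5 / 62.3 = 0.9711 mg/L
k = ln 2 / 14.7 = 0.04715 h⁻¹
C(t) = C₀ e^(−kt) = 0.9711 × e^(−0.04715 × 44.2) = 0.9711 × e^(−2.084) = 0.9711 × 0.1244 ≈ 0.121 mg/L

0.121 mg/L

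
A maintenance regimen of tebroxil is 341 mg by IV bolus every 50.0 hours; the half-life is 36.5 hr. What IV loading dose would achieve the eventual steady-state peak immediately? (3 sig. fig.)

556 mg

k = ln 2 / 36.5 = 0.01899 hr⁻¹
Accumulation ratio R = 1 / (1 − e^(−kτ)) = 1 / (1 − e^(−0.01899×50.0)) = 1 / (1 − 0.3869) = 1.631
Loading dose = maintenance dose × R = 341 × 1.631 ≈ 556 mg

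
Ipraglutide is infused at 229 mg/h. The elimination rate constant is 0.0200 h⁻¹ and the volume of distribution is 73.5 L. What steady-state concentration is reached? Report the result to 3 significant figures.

CL = k · V = 0.0200 × 73.5 = 1.470 L/h
Css = rate / CL = 229 / 1.470 ≈ 156 mg/L

156 mg/L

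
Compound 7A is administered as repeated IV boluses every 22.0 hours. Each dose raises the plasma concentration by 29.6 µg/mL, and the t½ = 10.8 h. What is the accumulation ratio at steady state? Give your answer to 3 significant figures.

k = ln 2 / 10.8 = 0.06418 h⁻¹
Fraction remaining after one interval: e^(−kτ) = e^(−0.06418 × 22.0) = 0.2437
R = 1 / (1 − 0.2437) = 1 / 0.7563 ≈ 1.32

1.32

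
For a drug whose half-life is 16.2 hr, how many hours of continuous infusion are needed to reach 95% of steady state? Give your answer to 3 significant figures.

k = ln 2 / 16.2 = 0.04279 hr⁻¹
f = 1 − e^(−kt)  ⇒  t = −ln(1 − f) / k
t = −ln(1 − 0.95) / 0.04279 = 2.996 / 0.04279 ≈ 70.0 hours

70.0 hours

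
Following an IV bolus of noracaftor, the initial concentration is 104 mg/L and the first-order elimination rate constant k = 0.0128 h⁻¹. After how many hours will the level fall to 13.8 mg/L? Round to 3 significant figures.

C(t) = C₀ e^(−kt)  ⇒  t = ln(C₀/C) / k
t = ln(104/13.8) / 0.01280 = 2.020 / 0.01280 ≈ 158 hours

158 hours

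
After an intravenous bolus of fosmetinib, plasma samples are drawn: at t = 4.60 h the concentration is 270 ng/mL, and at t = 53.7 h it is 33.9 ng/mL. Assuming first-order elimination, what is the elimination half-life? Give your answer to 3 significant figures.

16.4 hours

k = ln(C₁/C₂) / (t₂ − t₁) = ln(270/33.9) / (53.7 − 4.60)
  = 2.075 / 49.10 = 0.04226 h⁻¹
t½ = ln 2 / k = ln 2 / 0.04226 ≈ 16.4 hours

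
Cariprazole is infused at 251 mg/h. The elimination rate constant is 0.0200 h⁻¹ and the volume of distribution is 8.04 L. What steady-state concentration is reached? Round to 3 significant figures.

1560 mg/L

CL = k · V = 0.0200 × 8.04 = 0.1608 L/h
Css = rate / CL = 251 / 0.1608 ≈ 1560 mg/L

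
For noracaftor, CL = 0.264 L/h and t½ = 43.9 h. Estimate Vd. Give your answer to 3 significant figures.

16.7 L

k = ln 2 / t½ = ln 2 / 43.9 = 0.01579 h⁻¹
V = CL / k = 0.264 / 0.01579 ≈ 16.7 L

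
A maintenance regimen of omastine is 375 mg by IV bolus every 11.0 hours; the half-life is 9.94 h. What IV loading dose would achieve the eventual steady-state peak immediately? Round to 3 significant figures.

k = ln 2 / 9.94 = 0.06973 h⁻¹
Accumulation ratio R = 1 / (1 − e^(−kτ)) = 1 / (1 − e^(−0.06973×11.0)) = 1 / (1 − 0.4644) = 1.867
Loading dose = maintenance dose × R = 375 × 1.867 ≈ 700 mg

700 mg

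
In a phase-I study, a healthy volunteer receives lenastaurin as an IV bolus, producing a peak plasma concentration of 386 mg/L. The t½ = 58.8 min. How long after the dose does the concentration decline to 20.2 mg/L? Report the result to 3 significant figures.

k = ln 2 / 58.8 = 0.01179 min⁻¹
C(t) = C₀ e^(−kt)  ⇒  t = ln(C₀/C) / k
t = ln(386/20.2) / 0.01179 = 2.950 / 0.01179 ≈ 250 minutes

250 minutes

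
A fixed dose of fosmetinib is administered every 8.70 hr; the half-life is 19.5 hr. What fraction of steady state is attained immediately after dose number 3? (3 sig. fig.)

0.605

k = ln 2 / 19.5 = 0.03555 hr⁻¹
f_n = 1 − e^(−nkτ) = 1 − e^(−3 × 0.03555 × 8.70) = 1 − e^(−0.9278) = 1 − 0.3954 ≈ 0.605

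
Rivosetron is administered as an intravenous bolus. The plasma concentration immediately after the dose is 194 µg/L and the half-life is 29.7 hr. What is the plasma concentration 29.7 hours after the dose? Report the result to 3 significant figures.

97.0 µg/L

k = ln 2 / 29.7 = 0.02334 hr⁻¹
29.7 hr is 1.000 half-lives, so C = 194 × (1/2)^1.000 = 194 × 0.5000 ≈ 97.0 µg/L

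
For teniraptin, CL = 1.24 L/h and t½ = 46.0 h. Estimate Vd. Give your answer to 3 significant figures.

k = ln 2 / t½ = ln 2 / 46.0 = 0.01507 h⁻¹
V = CL / k = 1.24 / 0.01507 ≈ 82.3 L

82.3 L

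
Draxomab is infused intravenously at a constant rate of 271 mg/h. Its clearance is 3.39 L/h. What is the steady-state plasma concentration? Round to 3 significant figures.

Css = infusion rate / CL = 271 / 3.39 ≈ 79.9 mg/L

79.9 mg/L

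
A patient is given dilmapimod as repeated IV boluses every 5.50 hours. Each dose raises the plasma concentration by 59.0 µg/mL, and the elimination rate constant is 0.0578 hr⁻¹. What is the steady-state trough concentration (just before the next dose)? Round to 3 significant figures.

158 µg/mL

Fraction remaining after one interval: e^(−kτ) = e^(−0.05780 × 5.50) = 0.7277
R = 1 / (1 − 0.7277) = 3.672
Css,max = 59.0 × 3.672 = 216.7 µg/mL
Css,min = Css,max × e^(−kτ) = 216.7 × 0.7277 ≈ 158 µg/mL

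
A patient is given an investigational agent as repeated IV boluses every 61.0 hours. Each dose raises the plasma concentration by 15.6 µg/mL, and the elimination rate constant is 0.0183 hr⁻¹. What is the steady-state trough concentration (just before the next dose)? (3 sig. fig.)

7.60 µg/mL

Fraction remaining after one interval: e^(−kτ) = e^(−0.01830 × 61.0) = 0.3275
R = 1 / (1 − 0.3275) = 1.487
Css,max = 15.6 × 1.487 = 23.20 µg/mL
Css,min = Css,max × e^(−kτ) = 23.20 × 0.3275 ≈ 7.60 µg/mL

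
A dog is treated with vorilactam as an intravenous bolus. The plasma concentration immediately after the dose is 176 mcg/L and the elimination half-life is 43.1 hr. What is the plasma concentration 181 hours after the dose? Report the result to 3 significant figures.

k = ln 2 / 43.1 = 0.01608 hr⁻¹
181 hr is 4.200 half-lives, so C = 176 × (1/2)^4.200 = 176 × 0.05443 ≈ 9.58 mcg/L

9.58 mcg/L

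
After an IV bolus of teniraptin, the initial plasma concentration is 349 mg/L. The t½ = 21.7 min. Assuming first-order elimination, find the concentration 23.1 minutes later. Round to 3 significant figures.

k = ln 2 / 21.7 = 0.03194 min⁻¹
C(t) = C₀ e^(−kt) = 349 × e^(−0.03194 × 23.1) = 349 × e^(−0.7379) = 349 × 0.4781 ≈ 167 mg/L

167 mg/L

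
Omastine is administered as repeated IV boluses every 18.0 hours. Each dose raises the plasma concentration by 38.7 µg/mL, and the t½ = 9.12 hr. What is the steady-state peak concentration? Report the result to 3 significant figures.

k = ln 2 / 9.12 = 0.07600 hr⁻¹
Fraction remaining after one interval: e^(−kτ) = e^(−0.07600 × 18.0) = 0.2546
R = 1 / (1 − 0.2546) = 1.342
Css,max = 38.7 × 1.342 ≈ 51.9 µg/mL

51.9 µg/mL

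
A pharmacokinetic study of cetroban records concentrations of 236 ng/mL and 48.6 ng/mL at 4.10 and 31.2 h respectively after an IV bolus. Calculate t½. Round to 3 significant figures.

k = ln(C₁/C₂) / (t₂ − t₁) = ln(236/48.6) / (31.2 − 4.10)
  = 1.580 / 27.10 = 0.05831 h⁻¹
t½ = ln 2 / k = ln 2 / 0.05831 ≈ 11.9 hours

11.9 hours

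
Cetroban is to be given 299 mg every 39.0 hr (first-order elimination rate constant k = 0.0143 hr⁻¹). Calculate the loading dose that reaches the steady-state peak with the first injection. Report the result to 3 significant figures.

699 mg

Accumulation ratio R = 1 / (1 − e^(−kτ)) = 1 / (1 − e^(−0.01430×39.0)) = 1 / (1 − 0.5725) = 2.339
Loading dose = maintenance dose × R = 299 × 2.339 ≈ 699 mg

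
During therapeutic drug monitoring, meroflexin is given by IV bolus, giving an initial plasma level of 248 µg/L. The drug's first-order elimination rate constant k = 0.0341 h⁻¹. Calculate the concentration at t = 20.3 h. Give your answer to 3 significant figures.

124 µg/L

C(t) = C₀ e^(−kt) = 248 × e^(−0.03410 × 20.3) = 248 × e^(−0.6922) = 248 × 0.5005 ≈ 124 µg/L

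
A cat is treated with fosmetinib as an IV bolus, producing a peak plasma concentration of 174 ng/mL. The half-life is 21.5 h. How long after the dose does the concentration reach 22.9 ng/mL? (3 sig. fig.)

k = ln 2 / 21.5 = 0.03224 h⁻¹
C(t) = C₀ e^(−kt)  ⇒  t = ln(C₀/C) / k
t = ln(174/22.9) / 0.03224 = 2.028 / 0.03224 ≈ 62.9 hours

62.9 hours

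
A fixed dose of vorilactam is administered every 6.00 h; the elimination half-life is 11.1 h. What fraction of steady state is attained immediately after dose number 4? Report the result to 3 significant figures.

0.777

k = ln 2 / 11.1 = 0.06245 h⁻¹
f_n = 1 − e^(−nkτ) = 1 − e^(−4 × 0.06245 × 6.00) = 1 − e^(−1.499) = 1 − 0.2234 ≈ 0.777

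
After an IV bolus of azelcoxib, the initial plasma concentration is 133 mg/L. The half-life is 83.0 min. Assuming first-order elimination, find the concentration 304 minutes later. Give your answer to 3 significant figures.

10.5 mg/L

k = ln 2 / 83.0 = 0.008351 min⁻¹
C(t) = C₀ e^(−kt) = 133 × e^(−0.008351 × 304) = 133 × e^(−2.539) = 133 × 0.07896 ≈ 10.5 mg/L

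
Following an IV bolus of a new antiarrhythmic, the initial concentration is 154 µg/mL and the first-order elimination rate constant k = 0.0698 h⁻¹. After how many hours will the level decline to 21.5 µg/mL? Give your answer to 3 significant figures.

28.2 hours

C(t) = C₀ e^(−kt)  ⇒  t = ln(C₀/C) / k
t = ln(154/21.5) / 0.06980 = 1.969 / 0.06980 ≈ 28.2 hours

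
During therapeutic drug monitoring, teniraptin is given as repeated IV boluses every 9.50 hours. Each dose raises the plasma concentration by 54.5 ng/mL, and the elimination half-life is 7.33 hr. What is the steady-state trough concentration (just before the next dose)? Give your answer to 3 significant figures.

k = ln 2 / 7.33 = 0.09456 hr⁻¹
Fraction remaining after one interval: e^(−kτ) = e^(−0.09456 × 9.50) = 0.4072
R = 1 / (1 − 0.4072) = 1.687
Css,max = 54.5 × 1.687 = 91.94 ng/mL
Css,min = Css,max × e^(−kτ) = 91.94 × 0.4072 ≈ 37.4 ng/mL

37.4 ng/mL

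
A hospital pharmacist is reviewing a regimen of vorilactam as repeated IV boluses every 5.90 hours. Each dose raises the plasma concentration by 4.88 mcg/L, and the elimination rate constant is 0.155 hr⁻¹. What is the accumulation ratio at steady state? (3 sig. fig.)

1.67

Fraction remaining after one interval: e^(−kτ) = e^(−0.1550 × 5.90) = 0.4007
R = 1 / (1 − 0.4007) = 1 / 0.5993 ≈ 1.67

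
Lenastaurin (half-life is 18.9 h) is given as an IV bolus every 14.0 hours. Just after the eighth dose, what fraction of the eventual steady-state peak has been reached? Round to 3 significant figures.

0.984

k = ln 2 / 18.9 = 0.03667 h⁻¹
f_n = 1 − e^(−nkτ) = 1 − e^(−8 × 0.03667 × 14.0) = 1 − e^(−4.108) = 1 − 0.01645 ≈ 0.984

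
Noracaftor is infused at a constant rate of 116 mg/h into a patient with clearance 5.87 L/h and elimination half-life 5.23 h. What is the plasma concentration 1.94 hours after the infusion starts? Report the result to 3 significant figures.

4.48 µg/mL

Css = rate / CL = 116 / 5.87 = 19.76 µg/mL
k = ln 2 / 5.23 = 0.1325 h⁻¹
C(t) = Css (1 − e^(−kt)) = 19.76 × (1 − e^(−0.2571)) = 19.76 × 0.2267 ≈ 4.48 µg/mL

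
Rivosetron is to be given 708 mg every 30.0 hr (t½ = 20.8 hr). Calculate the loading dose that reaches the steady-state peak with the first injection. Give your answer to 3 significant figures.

k = ln 2 / 20.8 = 0.03332 hr⁻¹
Accumulation ratio R = 1 / (1 − e^(−kτ)) = 1 / (1 − e^(−0.03332×30.0)) = 1 / (1 − 0.3680) = 1.582
Loading dose = maintenance dose × R = 708 × 1.582 ≈ 1120 mg

1120 mg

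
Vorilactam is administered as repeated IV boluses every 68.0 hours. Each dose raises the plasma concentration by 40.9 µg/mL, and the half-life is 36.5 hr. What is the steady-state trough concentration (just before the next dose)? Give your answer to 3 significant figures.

15.5 µg/mL

k = ln 2 / 36.5 = 0.01899 hr⁻¹
Fraction remaining after one interval: e^(−kτ) = e^(−0.01899 × 68.0) = 0.2749
R = 1 / (1 − 0.2749) = 1.379
Css,max = 40.9 × 1.379 = 56.41 µg/mL
Css,min = Css,max × e^(−kτ) = 56.41 × 0.2749 ≈ 15.5 µg/mL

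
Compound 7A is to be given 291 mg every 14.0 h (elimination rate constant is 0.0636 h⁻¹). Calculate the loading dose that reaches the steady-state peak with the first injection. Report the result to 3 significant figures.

Accumulation ratio R = 1 / (1 − e^(−kτ)) = 1 / (1 − e^(−0.06360×14.0)) = 1 / (1 − 0.4105) = 1.696
Loading dose = maintenance dose × R = 291 × 1.696 ≈ 494 mg

494 mg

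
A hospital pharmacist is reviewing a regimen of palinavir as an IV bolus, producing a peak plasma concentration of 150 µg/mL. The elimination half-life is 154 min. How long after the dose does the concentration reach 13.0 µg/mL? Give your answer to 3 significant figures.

k = ln 2 / 154 = 0.004501 min⁻¹
C(t) = C₀ e^(−kt)  ⇒  t = ln(C₀/C) / k
t = ln(150/13.0) / 0.004501 = 2.446 / 0.004501 ≈ 543 minutes

543 minutes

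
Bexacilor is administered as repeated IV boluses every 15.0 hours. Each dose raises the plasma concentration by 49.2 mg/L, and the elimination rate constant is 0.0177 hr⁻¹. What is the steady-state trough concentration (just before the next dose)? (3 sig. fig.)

Fraction remaining after one interval: e^(−kτ) = e^(−0.01770 × 15.0) = 0.7668
R = 1 / (1 − 0.7668) = 4.289
Css,max = 49.2 × 4.289 = 211.0 mg/L
Css,min = Css,max × e^(−kτ) = 211.0 × 0.7668 ≈ 162 mg/L

162 mg/L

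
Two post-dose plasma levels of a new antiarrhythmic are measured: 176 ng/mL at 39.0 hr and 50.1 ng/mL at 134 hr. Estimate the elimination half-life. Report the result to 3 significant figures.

k = ln(C₁/C₂) / (t₂ − t₁) = ln(176/50.1) / (134 − 39.0)
  = 1.256 / 95.00 = 0.01323 hr⁻¹
t½ = ln 2 / k = ln 2 / 0.01323 ≈ 52.4 hours

52.4 hours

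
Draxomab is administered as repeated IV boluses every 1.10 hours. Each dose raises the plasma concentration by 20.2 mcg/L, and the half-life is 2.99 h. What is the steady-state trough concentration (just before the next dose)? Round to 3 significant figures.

69.5 mcg/L

k = ln 2 / 2.99 = 0.2318 h⁻¹
Fraction remaining after one interval: e^(−kτ) = e^(−0.2318 × 1.10) = 0.7749
R = 1 / (1 − 0.7749) = 4.443
Css,max = 20.2 × 4.443 = 89.74 mcg/L
Css,min = Css,max × e^(−kτ) = 89.74 × 0.7749 ≈ 69.5 mcg/L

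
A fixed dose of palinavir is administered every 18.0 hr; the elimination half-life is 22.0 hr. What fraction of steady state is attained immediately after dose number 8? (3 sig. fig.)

0.989

k = ln 2 / 22.0 = 0.03151 hr⁻¹
f_n = 1 − e^(−nkτ) = 1 − e^(−8 × 0.03151 × 18.0) = 1 − e^(−4.537) = 1 − 0.01071 ≈ 0.989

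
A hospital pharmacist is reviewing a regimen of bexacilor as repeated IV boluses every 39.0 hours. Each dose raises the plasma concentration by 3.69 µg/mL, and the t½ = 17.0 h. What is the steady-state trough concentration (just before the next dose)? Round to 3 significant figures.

0.945 µg/mL

k = ln 2 / 17.0 = 0.04077 h⁻¹
Fraction remaining after one interval: e^(−kτ) = e^(−0.04077 × 39.0) = 0.2039
R = 1 / (1 − 0.2039) = 1.256
Css,max = 3.69 × 1.256 = 4.635 µg/mL
Css,min = Css,max × e^(−kτ) = 4.635 × 0.2039 ≈ 0.945 µg/mL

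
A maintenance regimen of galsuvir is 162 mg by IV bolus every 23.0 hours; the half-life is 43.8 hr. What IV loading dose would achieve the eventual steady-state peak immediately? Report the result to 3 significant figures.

k = ln 2 / 43.8 = 0.01583 hr⁻¹
Accumulation ratio R = 1 / (1 − e^(−kτ)) = 1 / (1 − e^(−0.01583×23.0)) = 1 / (1 − 0.6949) = 3.278
Loading dose = maintenance dose × R = 162 × 3.278 ≈ 531 mg

531 mg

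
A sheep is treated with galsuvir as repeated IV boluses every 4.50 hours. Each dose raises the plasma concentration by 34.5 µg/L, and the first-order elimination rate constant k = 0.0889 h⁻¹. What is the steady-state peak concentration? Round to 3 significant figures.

105 µg/L

Fraction remaining after one interval: e^(−kτ) = e^(−0.08890 × 4.50) = 0.6703
R = 1 / (1 − 0.6703) = 3.033
Css,max = 34.5 × 3.033 ≈ 105 µg/L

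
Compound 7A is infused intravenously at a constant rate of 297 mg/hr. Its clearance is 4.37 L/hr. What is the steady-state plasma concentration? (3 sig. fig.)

68.0 mg/L

Css = infusion rate / CL = 297 / 4.37 ≈ 68.0 mg/L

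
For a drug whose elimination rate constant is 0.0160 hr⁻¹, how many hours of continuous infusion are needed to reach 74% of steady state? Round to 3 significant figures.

84.2 hours

f = 1 − e^(−kt)  ⇒  t = −ln(1 − f) / k
t = −ln(1 − 0.74) / 0.01600 = 1.347 / 0.01600 ≈ 84.2 hours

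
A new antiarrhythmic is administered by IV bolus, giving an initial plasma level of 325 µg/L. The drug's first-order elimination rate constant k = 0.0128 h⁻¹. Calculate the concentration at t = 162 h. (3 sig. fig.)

40.9 µg/L

C(t) = C₀ e^(−kt) = 325 × e^(−0.01280 × 162) = 325 × e^(−2.074) = 325 × 0.1257 ≈ 40.9 µg/L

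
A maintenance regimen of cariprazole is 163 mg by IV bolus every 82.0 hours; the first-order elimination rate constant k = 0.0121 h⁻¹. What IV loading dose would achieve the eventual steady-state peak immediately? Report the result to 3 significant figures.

259 mg

Accumulation ratio R = 1 / (1 − e^(−kτ)) = 1 / (1 − e^(−0.01210×82.0)) = 1 / (1 − 0.3708) = 1.589
Loading dose = maintenance dose × R = 163 × 1.589 ≈ 259 mg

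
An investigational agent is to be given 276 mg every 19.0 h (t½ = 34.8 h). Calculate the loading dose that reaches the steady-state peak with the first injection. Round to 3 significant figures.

876 mg

k = ln 2 / 34.8 = 0.01992 h⁻¹
Accumulation ratio R = 1 / (1 − e^(−kτ)) = 1 / (1 − e^(−0.01992×19.0)) = 1 / (1 − 0.6849) = 3.174
Loading dose = maintenance dose × R = 276 × 3.174 ≈ 876 mg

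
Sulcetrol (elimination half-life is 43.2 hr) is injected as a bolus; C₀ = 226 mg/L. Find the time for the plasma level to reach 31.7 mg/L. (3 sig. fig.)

k = ln 2 / 43.2 = 0.01605 hr⁻¹
C(t) = C₀ e^(−kt)  ⇒  t = ln(C₀/C) / k
t = ln(226/31.7) / 0.01605 = 1.964 / 0.01605 ≈ 122 hours

122 hours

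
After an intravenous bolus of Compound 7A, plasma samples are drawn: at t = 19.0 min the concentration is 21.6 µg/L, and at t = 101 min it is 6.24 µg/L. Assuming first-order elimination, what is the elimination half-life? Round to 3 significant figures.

45.8 minutes

k = ln(C₁/C₂) / (t₂ − t₁) = ln(21.6/6.24) / (101 − 19.0)
  = 1.242 / 82.00 = 0.01514 min⁻¹
t½ = ln 2 / k = ln 2 / 0.01514 ≈ 45.8 minutes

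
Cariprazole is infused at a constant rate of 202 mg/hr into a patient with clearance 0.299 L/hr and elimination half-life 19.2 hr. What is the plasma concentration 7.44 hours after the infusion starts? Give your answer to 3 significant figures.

159 µg/mL

Css = rate / CL = 202 / 0.299 = 675.6 µg/mL
k = ln 2 / 19.2 = 0.03610 hr⁻¹
C(t) = Css (1 − e^(−kt)) = 675.6 × (1 − e^(−0.2686)) = 675.6 × 0.2355 ≈ 159 µg/mL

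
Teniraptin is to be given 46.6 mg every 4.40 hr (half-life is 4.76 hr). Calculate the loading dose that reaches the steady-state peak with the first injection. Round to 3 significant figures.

k = ln 2 / 4.76 = 0.1456 hr⁻¹
Accumulation ratio R = 1 / (1 − e^(−kτ)) = 1 / (1 − e^(−0.1456×4.40)) = 1 / (1 − 0.5269) = 2.114
Loading dose = maintenance dose × R = 46.6 × 2.114 ≈ 98.5 mg

98.5 mg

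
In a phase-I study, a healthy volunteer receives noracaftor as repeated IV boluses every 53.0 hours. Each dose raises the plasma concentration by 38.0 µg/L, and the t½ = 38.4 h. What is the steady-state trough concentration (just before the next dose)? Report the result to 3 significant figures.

23.7 µg/L

k = ln 2 / 38.4 = 0.01805 h⁻¹
Fraction remaining after one interval: e^(−kτ) = e^(−0.01805 × 53.0) = 0.3842
R = 1 / (1 − 0.3842) = 1.624
Css,max = 38.0 × 1.624 = 61.70 µg/L
Css,min = Css,max × e^(−kτ) = 61.70 × 0.3842 ≈ 23.7 µg/L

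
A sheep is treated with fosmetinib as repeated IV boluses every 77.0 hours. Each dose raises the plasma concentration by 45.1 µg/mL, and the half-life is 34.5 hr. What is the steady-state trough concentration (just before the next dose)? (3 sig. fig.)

12.2 µg/mL

k = ln 2 / 34.5 = 0.02009 hr⁻¹
Fraction remaining after one interval: e^(−kτ) = e^(−0.02009 × 77.0) = 0.2129
R = 1 / (1 − 0.2129) = 1.270
Css,max = 45.1 × 1.270 = 57.30 µg/mL
Css,min = Css,max × e^(−kτ) = 57.30 × 0.2129 ≈ 12.2 µg/mL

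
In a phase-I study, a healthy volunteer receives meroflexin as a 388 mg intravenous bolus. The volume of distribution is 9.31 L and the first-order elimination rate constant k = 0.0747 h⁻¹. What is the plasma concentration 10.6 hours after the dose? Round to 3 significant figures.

C₀ = dose / V = 388 / 9.31 = 41.68 µg/mL
C(t) = C₀ e^(−kt) = 41.68 × e^(−0.07470 × 10.6) = 41.68 × e^(−0.7918) = 41.68 × 0.4530 ≈ 18.9 µg/mL

18.9 µg/mL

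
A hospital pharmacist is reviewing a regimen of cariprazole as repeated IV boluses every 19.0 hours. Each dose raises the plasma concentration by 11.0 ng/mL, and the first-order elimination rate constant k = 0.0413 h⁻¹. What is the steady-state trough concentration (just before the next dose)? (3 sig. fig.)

Fraction remaining after one interval: e^(−kτ) = e^(−0.04130 × 19.0) = 0.4563
R = 1 / (1 − 0.4563) = 1.839
Css,max = 11.0 × 1.839 = 20.23 ng/mL
Css,min = Css,max × e^(−kτ) = 20.23 × 0.4563 ≈ 9.23 ng/mL

9.23 ng/mL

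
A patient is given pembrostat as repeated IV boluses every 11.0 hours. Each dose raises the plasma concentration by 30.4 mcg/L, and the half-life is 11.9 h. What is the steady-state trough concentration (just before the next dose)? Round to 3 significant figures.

33.9 mcg/L

k = ln 2 / 11.9 = 0.05825 h⁻¹
Fraction remaining after one interval: e^(−kτ) = e^(−0.05825 × 11.0) = 0.5269
R = 1 / (1 − 0.5269) = 2.114
Css,max = 30.4 × 2.114 = 64.26 mcg/L
Css,min = Css,max × e^(−kτ) = 64.26 × 0.5269 ≈ 33.9 mcg/L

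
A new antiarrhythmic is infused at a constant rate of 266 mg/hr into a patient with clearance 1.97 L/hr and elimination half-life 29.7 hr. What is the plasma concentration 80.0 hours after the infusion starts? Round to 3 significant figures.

114 mg/L

Css = rate / CL = 266 / 1.97 = 135.0 mg/L
k = ln 2 / 29.7 = 0.02334 hr⁻¹
C(t) = Css (1 − e^(−kt)) = 135.0 × (1 − e^(−1.867)) = 135.0 × 0.8454 ≈ 114 mg/L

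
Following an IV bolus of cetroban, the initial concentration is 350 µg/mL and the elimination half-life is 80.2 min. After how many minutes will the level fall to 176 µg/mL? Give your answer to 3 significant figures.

k = ln 2 / 80.2 = 0.008643 min⁻¹
C(t) = C₀ e^(−kt)  ⇒  t = ln(C₀/C) / k
t = ln(350/176) / 0.008643 = 0.6874 / 0.008643 ≈ 79.5 minutes

79.5 minutes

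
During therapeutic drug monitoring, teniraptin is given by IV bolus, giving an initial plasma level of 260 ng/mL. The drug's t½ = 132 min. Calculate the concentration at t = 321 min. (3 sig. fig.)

k = ln 2 / 132 = 0.005251 min⁻¹
321 min is 2.432 half-lives, so C = 260 × (1/2)^2.432 = 260 × 0.1853 ≈ 48.2 ng/mL

48.2 ng/mL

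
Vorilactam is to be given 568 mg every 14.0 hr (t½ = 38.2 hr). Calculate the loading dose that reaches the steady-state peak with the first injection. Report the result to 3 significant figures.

k = ln 2 / 38.2 = 0.01815 hr⁻¹
Accumulation ratio R = 1 / (1 − e^(−kτ)) = 1 / (1 − e^(−0.01815×14.0)) = 1 / (1 − 0.7757) = 4.458
Loading dose = maintenance dose × R = 568 × 4.458 ≈ 2530 mg

2530 mg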